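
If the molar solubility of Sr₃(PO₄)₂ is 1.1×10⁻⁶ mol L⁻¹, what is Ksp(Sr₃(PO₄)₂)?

Ksp = 1.7×10⁻²⁸

Sr₃(PO₄)₂(s) ⇌ 3 Sr²⁺(aq) + 2 PO₄³⁻(aq)
For each mole of Sr₃(PO₄)₂ that dissolves per liter, [Sr²⁺] = 3s and [PO₄³⁻] = 2s; let s denote this solubility.
Ksp = [Sr²⁺]^3[PO₄³⁻]^2 = (3s)^3 · (2s)^2 = 108s^5
Ksp = 108 × (1.1×10⁻⁶)^5 = 1.7×10⁻²⁸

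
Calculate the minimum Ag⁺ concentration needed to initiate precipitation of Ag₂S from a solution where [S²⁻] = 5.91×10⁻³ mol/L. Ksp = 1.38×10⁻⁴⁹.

4.83×10⁻²⁴ M

The threshold for precipitation is Q = Ksp.
Ag₂S(s) ⇌ 2 Ag⁺(aq) + S²⁻(aq)
Ksp = [Ag⁺]^2[S²⁻] = [Ag⁺]^2(5.91×10⁻³)
[Ag⁺]^2 = 1.38×10⁻⁴⁹ / (5.91×10⁻³) = 2.34×10⁻⁴⁷
[Ag⁺] = 4.83×10⁻²⁴ mol/L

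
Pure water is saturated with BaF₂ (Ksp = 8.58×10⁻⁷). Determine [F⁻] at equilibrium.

BaF₂(s) ⇌ Ba²⁺(aq) + 2 F⁻(aq)
With molar solubility s: [Ba²⁺] = s, [F⁻] = 2s.
Ksp = [Ba²⁺][F⁻]^2 = s · (2s)^2 = 4s^3 = 8.58×10⁻⁷
s = 5.99×10⁻³ M
[F⁻] = 2s = 1.20×10⁻² M

1.20×10⁻² M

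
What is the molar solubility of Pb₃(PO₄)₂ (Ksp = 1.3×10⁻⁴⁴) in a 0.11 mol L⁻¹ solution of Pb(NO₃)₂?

Pb₃(PO₄)₂(s) ⇌ 3 Pb²⁺(aq) + 2 PO₄³⁻(aq)
Pb²⁺ is already present at 0.11 mol L⁻¹. If s mol/L of Pb₃(PO₄)₂ dissolves, [PO₄³⁻] = 2s while [Pb²⁺] ≈ 0.11 mol L⁻¹.
Ksp = [Pb²⁺]^3[PO₄³⁻]^2 = (0.11)^3(2s)^2
(2s)^2 = 1.3×10⁻⁴⁴ / (0.11)^3 = 9.8×10⁻⁴²
s = 1.6×10⁻²¹ mol L⁻¹

1.6×10⁻²¹ M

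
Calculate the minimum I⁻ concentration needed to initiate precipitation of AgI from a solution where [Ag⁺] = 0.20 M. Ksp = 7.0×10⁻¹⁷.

3.5×10⁻¹⁶ M

A salt starts to precipitate once the ion product Q reaches its Ksp.
AgI(s) ⇌ Ag⁺(aq) + I⁻(aq)
Ksp = [Ag⁺][I⁻] = [I⁻](0.20)
[I⁻] = 7.0×10⁻¹⁷ / (0.20) = 3.5×10⁻¹⁶
[I⁻] = 3.5×10⁻¹⁶ M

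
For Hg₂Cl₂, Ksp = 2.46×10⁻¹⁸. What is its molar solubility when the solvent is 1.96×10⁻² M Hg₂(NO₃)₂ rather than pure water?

Hg₂Cl₂(s) ⇌ Hg₂²⁺(aq) + 2 Cl⁻(aq)
The solution already contains Hg₂²⁺ at 1.96×10⁻² M. Let s be the molar solubility of Hg₂Cl₂.
[Hg₂²⁺] ≈ 1.96×10⁻² M (common ion dominates); [Cl⁻] = 2s.
Ksp = [Hg₂²⁺][Cl⁻]^2 = (1.96×10⁻²)(2s)^2
(2s)^2 = 2.46×10⁻¹⁸ / (1.96×10⁻²) = 1.26×10⁻¹⁶
s = 5.60×10⁻⁹ M

5.60×10⁻⁹ M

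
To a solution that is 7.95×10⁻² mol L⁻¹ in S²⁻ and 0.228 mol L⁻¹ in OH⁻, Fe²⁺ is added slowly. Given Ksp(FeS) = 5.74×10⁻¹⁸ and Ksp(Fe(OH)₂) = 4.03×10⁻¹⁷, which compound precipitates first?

FeS

Precipitation of each salt begins when its ion product equals Ksp.
For FeS: [Fe²⁺] = (Ksp/[S²⁻]) = 7.22×10⁻¹⁷ mol L⁻¹
For Fe(OH)₂: [Fe²⁺] = (Ksp/[OH⁻]^2) = 7.75×10⁻¹⁶ mol L⁻¹
FeS requires the lower [Fe²⁺], so it precipitates first.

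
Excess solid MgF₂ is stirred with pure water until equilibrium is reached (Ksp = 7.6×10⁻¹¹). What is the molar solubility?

MgF₂(s) ⇌ Mg²⁺(aq) + 2 F⁻(aq)
Let s be the molar solubility. Then [Mg²⁺] = s and [F⁻] = 2s.
Ksp = [Mg²⁺][F⁻]^2 = s · (2s)^2 = 4s^3
4s^3 = 7.6×10⁻¹¹  ⇒  s^3 = 1.9×10⁻¹¹
s = (1.9×10⁻¹¹)^(1/3) = 2.7×10⁻⁴ mol/L

2.7×10⁻⁴ M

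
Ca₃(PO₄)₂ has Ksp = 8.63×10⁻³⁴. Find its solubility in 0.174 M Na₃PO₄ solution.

Ca₃(PO₄)₂(s) ⇌ 3 Ca²⁺(aq) + 2 PO₄³⁻(aq)
Let s be the solubility of Ca₃(PO₄)₂ here. The common ion gives [PO₄³⁻] ≈ 0.174 M, and [Ca²⁺] = 3s.
Ksp = [Ca²⁺]^3[PO₄³⁻]^2 = (3s)^3(0.174)^2
(3s)^3 = 8.63×10⁻³⁴ / (0.174)^2 = 2.85×10⁻³²
s = 1.02×10⁻¹¹ M

1.02×10⁻¹¹ M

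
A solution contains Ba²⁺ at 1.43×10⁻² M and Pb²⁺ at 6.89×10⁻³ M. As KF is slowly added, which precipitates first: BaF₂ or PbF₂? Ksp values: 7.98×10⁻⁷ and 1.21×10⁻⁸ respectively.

PbF₂

Precipitation begins when Q = Ksp.
For BaF₂: [F⁻] = (Ksp/[Ba²⁺])^(1/2) = 7.47×10⁻³ M
For PbF₂: [F⁻] = (Ksp/[Pb²⁺])^(1/2) = 1.33×10⁻³ M
Since PbF₂ needs less F⁻ to reach saturation, it precipitates first.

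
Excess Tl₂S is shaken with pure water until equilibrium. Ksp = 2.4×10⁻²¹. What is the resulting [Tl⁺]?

Tl₂S(s) ⇌ 2 Tl⁺(aq) + S²⁻(aq)
Call the molar solubility s, so that [Tl⁺] = 2s and [S²⁻] = s.
Ksp = [Tl⁺]^2[S²⁻] = (2s)^2 · s = 4s^3 = 2.4×10⁻²¹
s = 8.4×10⁻⁸ mol/L
[Tl⁺] = 2s = 1.7×10⁻⁷ mol/L

1.7×10⁻⁷ M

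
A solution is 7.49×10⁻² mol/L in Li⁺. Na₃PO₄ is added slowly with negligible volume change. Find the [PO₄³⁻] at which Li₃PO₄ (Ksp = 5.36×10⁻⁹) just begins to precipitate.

Precipitation begins when Q = Ksp.
Li₃PO₄(s) ⇌ 3 Li⁺(aq) + PO₄³⁻(aq)
Ksp = [Li⁺]^3[PO₄³⁻] = [PO₄³⁻](7.49×10⁻²)^3
[PO₄³⁻] = 5.36×10⁻⁹ / (7.49×10⁻²)^3 = 1.28×10⁻⁵
[PO₄³⁻] = 1.28×10⁻⁵ mol/L

1.28×10⁻⁵ M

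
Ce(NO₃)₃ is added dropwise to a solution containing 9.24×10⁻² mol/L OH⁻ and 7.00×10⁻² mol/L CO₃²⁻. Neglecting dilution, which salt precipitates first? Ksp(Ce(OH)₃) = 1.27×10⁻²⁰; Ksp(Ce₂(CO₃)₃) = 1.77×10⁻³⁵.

Ce(OH)₃

The threshold for precipitation is Q = Ksp.
For Ce(OH)₃: [Ce³⁺] = (Ksp/[OH⁻]^3) = 1.61×10⁻¹⁷ mol/L
For Ce₂(CO₃)₃: [Ce³⁺] = (Ksp/[CO₃²⁻]^3)^(1/2) = 2.27×10⁻¹⁶ mol/L
The smaller threshold [Ce³⁺] is reached first, so Ce(OH)₃ precipitates first.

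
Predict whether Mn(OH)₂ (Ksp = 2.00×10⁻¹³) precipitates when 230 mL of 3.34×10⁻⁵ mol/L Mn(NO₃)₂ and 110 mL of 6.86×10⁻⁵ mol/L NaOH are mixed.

The combined volume is 340 mL.
[Mn²⁺] = (3.34×10⁻⁵)(230)/340 = 2.26×10⁻⁵ mol/L
[OH⁻] = (6.86×10⁻⁵)(110)/340 = 2.22×10⁻⁵ mol/L
Q = [Mn²⁺][OH⁻]^2 = 1.11×10⁻¹⁴
Since Q (1.11×10⁻¹⁴) is less than Ksp (2.00×10⁻¹³), no Mn(OH)₂ precipitates.

No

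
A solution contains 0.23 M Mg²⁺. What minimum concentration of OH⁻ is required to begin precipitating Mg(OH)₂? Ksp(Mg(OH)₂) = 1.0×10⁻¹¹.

6.6×10⁻⁶ M

A salt starts to precipitate once the ion product Q reaches its Ksp.
Mg(OH)₂(s) ⇌ Mg²⁺(aq) + 2 OH⁻(aq)
Ksp = [Mg²⁺][OH⁻]^2 = [OH⁻]^2(0.23)
[OH⁻]^2 = 1.0×10⁻¹¹ / (0.23) = 4.3×10⁻¹¹
[OH⁻] = 6.6×10⁻⁶ M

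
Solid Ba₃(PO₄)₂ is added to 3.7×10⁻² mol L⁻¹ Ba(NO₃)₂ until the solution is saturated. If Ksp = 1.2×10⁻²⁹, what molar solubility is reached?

Ba₃(PO₄)₂(s) ⇌ 3 Ba²⁺(aq) + 2 PO₄³⁻(aq)
The solution already contains Ba²⁺ at 3.7×10⁻² mol L⁻¹. Let s be the molar solubility of Ba₃(PO₄)₂.
[Ba²⁺] ≈ 3.7×10⁻² mol L⁻¹ (common ion dominates); [PO₄³⁻] = 2s.
Ksp = [Ba²⁺]^3[PO₄³⁻]^2 = (3.7×10⁻²)^3(2s)^2
(2s)^2 = 1.2×10⁻²⁹ / (3.7×10⁻²)^3 = 2.4×10⁻²⁵
s = 2.4×10⁻¹³ mol L⁻¹

2.4×10⁻¹³ M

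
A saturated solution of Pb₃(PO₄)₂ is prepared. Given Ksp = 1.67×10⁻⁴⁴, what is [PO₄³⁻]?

Pb₃(PO₄)₂(s) ⇌ 3 Pb²⁺(aq) + 2 PO₄³⁻(aq)
With molar solubility s: [Pb²⁺] = 3s, [PO₄³⁻] = 2s.
Ksp = [Pb²⁺]^3[PO₄³⁻]^2 = (3s)^3 · (2s)^2 = 108s^5 = 1.67×10⁻⁴⁴
s = 6.88×10⁻¹⁰ mol/L
[PO₄³⁻] = 2s = 1.38×10⁻⁹ mol/L

1.38×10⁻⁹ M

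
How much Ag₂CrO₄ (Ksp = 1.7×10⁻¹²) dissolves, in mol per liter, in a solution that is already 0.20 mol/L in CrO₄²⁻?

1.5×10⁻⁶ M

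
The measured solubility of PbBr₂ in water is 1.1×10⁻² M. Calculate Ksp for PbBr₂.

Ksp = 5.3×10⁻⁶

PbBr₂(s) ⇌ Pb²⁺(aq) + 2 Br⁻(aq)
With molar solubility s: [Pb²⁺] = s, [Br⁻] = 2s.
Ksp = [Pb²⁺][Br⁻]^2 = s · (2s)^2 = 4s^3
Ksp = 4 × (1.1×10⁻²)^3 = 5.3×10⁻⁶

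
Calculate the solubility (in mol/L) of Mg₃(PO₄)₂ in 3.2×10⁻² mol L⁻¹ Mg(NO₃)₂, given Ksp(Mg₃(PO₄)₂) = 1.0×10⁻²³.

Mg₃(PO₄)₂(s) ⇌ 3 Mg²⁺(aq) + 2 PO₄³⁻(aq)
With Mg²⁺ already at 3.2×10⁻² mol L⁻¹ and s small, take [Mg²⁺] ≈ 3.2×10⁻² mol L⁻¹ and [PO₄³⁻] = 2s.
Ksp = [Mg²⁺]^3[PO₄³⁻]^2 = (3.2×10⁻²)^3(2s)^2
(2s)^2 = 1.0×10⁻²³ / (3.2×10⁻²)^3 = 3.1×10⁻¹⁹
s = 2.8×10⁻¹⁰ mol L⁻¹

2.8×10⁻¹⁰ M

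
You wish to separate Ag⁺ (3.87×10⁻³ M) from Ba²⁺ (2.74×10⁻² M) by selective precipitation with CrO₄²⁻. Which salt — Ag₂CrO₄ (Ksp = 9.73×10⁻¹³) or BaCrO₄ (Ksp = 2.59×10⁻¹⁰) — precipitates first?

A salt starts to precipitate once the ion product Q reaches its Ksp.
For Ag₂CrO₄: [CrO₄²⁻] = (Ksp/[Ag⁺]^2) = 6.50×10⁻⁸ M
For BaCrO₄: [CrO₄²⁻] = (Ksp/[Ba²⁺]) = 9.45×10⁻⁹ M
Since BaCrO₄ needs less CrO₄²⁻ to reach saturation, it precipitates first.

BaCrO₄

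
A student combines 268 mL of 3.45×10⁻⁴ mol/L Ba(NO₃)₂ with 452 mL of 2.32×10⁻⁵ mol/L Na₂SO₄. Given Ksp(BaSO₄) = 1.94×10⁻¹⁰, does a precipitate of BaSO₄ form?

Total volume after mixing = 268 + 452 = 720 mL.
[Ba²⁺] = (3.45×10⁻⁴)(268)/720 = 1.28×10⁻⁴ mol/L
[SO₄²⁻] = (2.32×10⁻⁵)(452)/720 = 1.46×10⁻⁵ mol/L
Q = [Ba²⁺][SO₄²⁻] = 1.87×10⁻⁹
Because Q > Ksp (1.87×10⁻⁹ vs 1.94×10⁻¹⁰), a precipitate of BaSO₄ forms.

Yes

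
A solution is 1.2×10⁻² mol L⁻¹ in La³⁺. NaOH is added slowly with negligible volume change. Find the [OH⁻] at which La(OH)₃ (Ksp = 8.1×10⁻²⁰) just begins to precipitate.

1.9×10⁻⁶ M

Each salt precipitates once Q = Ksp for that salt.
La(OH)₃(s) ⇌ La³⁺(aq) + 3 OH⁻(aq)
Ksp = [La³⁺][OH⁻]^3 = [OH⁻]^3(1.2×10⁻²)
[OH⁻]^3 = 8.1×10⁻²⁰ / (1.2×10⁻²) = 6.8×10⁻¹⁸
[OH⁻] = 1.9×10⁻⁶ mol L⁻¹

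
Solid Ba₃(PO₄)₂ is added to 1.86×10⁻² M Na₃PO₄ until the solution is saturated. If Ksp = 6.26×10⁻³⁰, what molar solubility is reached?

Ba₃(PO₄)₂(s) ⇌ 3 Ba²⁺(aq) + 2 PO₄³⁻(aq)
Let s be the solubility of Ba₃(PO₄)₂ here. The common ion gives [PO₄³⁻] ≈ 1.86×10⁻² M, and [Ba²⁺] = 3s.
Ksp = [Ba²⁺]^3[PO₄³⁻]^2 = (3s)^3(1.86×10⁻²)^2
(3s)^3 = 6.26×10⁻³⁰ / (1.86×10⁻²)^2 = 1.81×10⁻²⁶
s = 8.75×10⁻¹⁰ M

8.75×10⁻¹⁰ M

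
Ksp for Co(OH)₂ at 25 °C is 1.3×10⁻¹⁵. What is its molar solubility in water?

6.9×10⁻⁶ M

Co(OH)₂(s) ⇌ Co²⁺(aq) + 2 OH⁻(aq)
Call the molar solubility s, so that [Co²⁺] = s and [OH⁻] = 2s.
Ksp = [Co²⁺][OH⁻]^2 = s · (2s)^2 = 4s^3
4s^3 = 1.3×10⁻¹⁵  ⇒  s^3 = 3.3×10⁻¹⁶
s = 6.9×10⁻⁶ mol L⁻¹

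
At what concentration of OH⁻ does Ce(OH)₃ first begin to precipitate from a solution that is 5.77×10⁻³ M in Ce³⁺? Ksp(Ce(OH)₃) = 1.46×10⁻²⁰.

1.36×10⁻⁶ M

Precipitation begins when Q = Ksp.
Ce(OH)₃(s) ⇌ Ce³⁺(aq) + 3 OH⁻(aq)
Ksp = [Ce³⁺][OH⁻]^3 = [OH⁻]^3(5.77×10⁻³)
[OH⁻]^3 = 1.46×10⁻²⁰ / (5.77×10⁻³) = 2.53×10⁻¹⁸
[OH⁻] = 1.36×10⁻⁶ M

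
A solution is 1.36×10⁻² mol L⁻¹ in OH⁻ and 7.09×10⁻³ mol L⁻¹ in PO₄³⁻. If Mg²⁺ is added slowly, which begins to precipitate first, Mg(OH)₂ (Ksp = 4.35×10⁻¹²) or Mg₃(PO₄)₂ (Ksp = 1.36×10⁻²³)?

Mg(OH)₂

A salt starts to precipitate once the ion product Q reaches its Ksp.
For Mg(OH)₂: [Mg²⁺] = (Ksp/[OH⁻]^2) = 2.35×10⁻⁸ mol L⁻¹
For Mg₃(PO₄)₂: [Mg²⁺] = (Ksp/[PO₄³⁻]^2)^(1/3) = 6.47×10⁻⁷ mol L⁻¹
Since Mg(OH)₂ needs less Mg²⁺ to reach saturation, it precipitates first.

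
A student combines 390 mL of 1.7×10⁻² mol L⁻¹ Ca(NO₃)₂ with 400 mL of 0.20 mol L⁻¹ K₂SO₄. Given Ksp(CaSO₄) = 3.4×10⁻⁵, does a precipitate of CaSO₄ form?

Total volume after mixing = 390 + 400 = 790 mL.
[Ca²⁺] = (1.7×10⁻²)(390)/790 = 8.4×10⁻³ mol L⁻¹
[SO₄²⁻] = (0.20)(400)/790 = 0.10 mol L⁻¹
Q = [Ca²⁺][SO₄²⁻] = 8.5×10⁻⁴
Because Q > Ksp (8.5×10⁻⁴ vs 3.4×10⁻⁵), a precipitate of CaSO₄ forms.

Yes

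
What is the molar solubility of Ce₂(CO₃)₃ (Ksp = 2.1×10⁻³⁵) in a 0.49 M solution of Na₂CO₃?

6.7×10⁻¹⁸ M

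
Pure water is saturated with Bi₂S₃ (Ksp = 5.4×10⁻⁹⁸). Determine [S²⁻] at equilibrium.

4.1×10⁻²⁰ M

Bi₂S₃(s) ⇌ 2 Bi³⁺(aq) + 3 S²⁻(aq)
Let s be the molar solubility. Then [Bi³⁺] = 2s and [S²⁻] = 3s.
Ksp = [Bi³⁺]^2[S²⁻]^3 = (2s)^2 · (3s)^3 = 108s^5 = 5.4×10⁻⁹⁸
s = 1.4×10⁻²⁰ mol/L
[S²⁻] = 3s = 4.1×10⁻²⁰ mol/L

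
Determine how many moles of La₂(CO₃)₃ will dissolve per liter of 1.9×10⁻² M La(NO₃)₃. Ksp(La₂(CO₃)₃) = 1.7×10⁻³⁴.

La₂(CO₃)₃(s) ⇌ 2 La³⁺(aq) + 3 CO₃²⁻(aq)
With La³⁺ already at 1.9×10⁻² M and s small, take [La³⁺] ≈ 1.9×10⁻² M and [CO₃²⁻] = 3s.
Ksp = [La³⁺]^2[CO₃²⁻]^3 = (1.9×10⁻²)^2(3s)^3
(3s)^3 = 1.7×10⁻³⁴ / (1.9×10⁻²)^2 = 4.7×10⁻³¹
s = 2.6×10⁻¹¹ M

2.6×10⁻¹¹ M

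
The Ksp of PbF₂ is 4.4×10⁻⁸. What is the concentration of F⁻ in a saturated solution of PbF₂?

4.4×10⁻³ M

PbF₂(s) ⇌ Pb²⁺(aq) + 2 F⁻(aq)
For each mole of PbF₂ that dissolves per liter, [Pb²⁺] = s and [F⁻] = 2s; let s denote this solubility.
Ksp = [Pb²⁺][F⁻]^2 = s · (2s)^2 = 4s^3 = 4.4×10⁻⁸
s = 2.2×10⁻³ M
[F⁻] = 2s = 4.4×10⁻³ M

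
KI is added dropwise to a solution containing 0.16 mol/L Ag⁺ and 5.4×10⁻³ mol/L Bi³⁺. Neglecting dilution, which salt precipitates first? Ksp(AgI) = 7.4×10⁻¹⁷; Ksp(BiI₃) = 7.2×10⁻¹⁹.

Precipitation of each salt begins when its ion product equals Ksp.
For AgI: [I⁻] = (Ksp/[Ag⁺]) = 4.6×10⁻¹⁶ mol/L
For BiI₃: [I⁻] = (Ksp/[Bi³⁺])^(1/3) = 5.1×10⁻⁶ mol/L
Since AgI needs less I⁻ to reach saturation, it precipitates first.

AgI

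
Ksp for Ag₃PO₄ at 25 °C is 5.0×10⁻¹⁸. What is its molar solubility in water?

2.1×10⁻⁵ M

Ag₃PO₄(s) ⇌ 3 Ag⁺(aq) + PO₄³⁻(aq)
For each mole of Ag₃PO₄ that dissolves per liter, [Ag⁺] = 3s and [PO₄³⁻] = s; let s denote this solubility.
Ksp = [Ag⁺]^3[PO₄³⁻] = (3s)^3 · s = 27s^4
27s^4 = 5.0×10⁻¹⁸  ⇒  s^4 = 1.9×10⁻¹⁹
s = 2.1×10⁻⁵ M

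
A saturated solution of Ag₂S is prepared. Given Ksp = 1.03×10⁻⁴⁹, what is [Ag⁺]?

Ag₂S(s) ⇌ 2 Ag⁺(aq) + S²⁻(aq)
Let s be the molar solubility. Then [Ag⁺] = 2s and [S²⁻] = s.
Ksp = [Ag⁺]^2[S²⁻] = (2s)^2 · s = 4s^3 = 1.03×10⁻⁴⁹
s = 2.95×10⁻¹⁷ mol/L
[Ag⁺] = 2s = 5.91×10⁻¹⁷ mol/L

5.91×10⁻¹⁷ M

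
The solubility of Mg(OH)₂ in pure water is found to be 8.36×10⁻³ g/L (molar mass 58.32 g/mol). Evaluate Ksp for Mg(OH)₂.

Convert to molarity: s = 8.36×10⁻³ / 58.32 = 1.4335×10⁻⁴ mol/L
Mg(OH)₂(s) ⇌ Mg²⁺(aq) + 2 OH⁻(aq)
Call the molar solubility s, so that [Mg²⁺] = s and [OH⁻] = 2s.
Ksp = [Mg²⁺][OH⁻]^2 = s · (2s)^2 = 4s^3
Ksp = 4 × (1.4335×10⁻⁴)^3 = 1.18×10⁻¹¹

Ksp = 1.18×10⁻¹¹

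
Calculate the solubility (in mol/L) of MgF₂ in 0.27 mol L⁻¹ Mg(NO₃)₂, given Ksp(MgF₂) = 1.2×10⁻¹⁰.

1.1×10⁻⁵ M

MgF₂(s) ⇌ Mg²⁺(aq) + 2 F⁻(aq)
Let s be the solubility of MgF₂ here. The common ion gives [Mg²⁺] ≈ 0.27 mol L⁻¹, and [F⁻] = 2s.
Ksp = [Mg²⁺][F⁻]^2 = (0.27)(2s)^2
(2s)^2 = 1.2×10⁻¹⁰ / (0.27) = 4.4×10⁻¹⁰
s = 1.1×10⁻⁵ mol L⁻¹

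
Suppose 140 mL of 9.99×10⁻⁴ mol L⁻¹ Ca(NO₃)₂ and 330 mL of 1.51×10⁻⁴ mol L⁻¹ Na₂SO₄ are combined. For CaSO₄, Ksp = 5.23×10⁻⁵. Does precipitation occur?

No

The combined volume is 470 mL.
[Ca²⁺] = (9.99×10⁻⁴)(140)/470 = 2.98×10⁻⁴ mol L⁻¹
[SO₄²⁻] = (1.51×10⁻⁴)(330)/470 = 1.06×10⁻⁴ mol L⁻¹
Q = [Ca²⁺][SO₄²⁻] = 3.15×10⁻⁸
Since Q (3.15×10⁻⁸) is less than Ksp (5.23×10⁻⁵), no CaSO₄ precipitates.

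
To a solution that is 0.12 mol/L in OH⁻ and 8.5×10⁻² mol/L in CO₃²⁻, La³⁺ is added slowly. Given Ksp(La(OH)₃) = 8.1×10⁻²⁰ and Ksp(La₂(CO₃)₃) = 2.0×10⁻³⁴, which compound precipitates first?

Precipitation of each salt begins when its ion product equals Ksp.
For La(OH)₃: [La³⁺] = (Ksp/[OH⁻]^3) = 4.7×10⁻¹⁷ mol/L
For La₂(CO₃)₃: [La³⁺] = (Ksp/[CO₃²⁻]^3)^(1/2) = 5.7×10⁻¹⁶ mol/L
La(OH)₃ requires the lower [La³⁺], so it precipitates first.

La(OH)₃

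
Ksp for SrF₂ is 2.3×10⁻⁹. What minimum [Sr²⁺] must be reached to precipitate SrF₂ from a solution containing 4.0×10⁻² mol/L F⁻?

Precipitation begins when Q = Ksp.
SrF₂(s) ⇌ Sr²⁺(aq) + 2 F⁻(aq)
Ksp = [Sr²⁺][F⁻]^2 = [Sr²⁺](4.0×10⁻²)^2
[Sr²⁺] = 2.3×10⁻⁹ / (4.0×10⁻²)^2 = 1.4×10⁻⁶
[Sr²⁺] = 1.4×10⁻⁶ mol/L

1.4×10⁻⁶ M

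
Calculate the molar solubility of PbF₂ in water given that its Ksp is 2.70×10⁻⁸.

PbF₂(s) ⇌ Pb²⁺(aq) + 2 F⁻(aq)
Call the molar solubility s, so that [Pb²⁺] = s and [F⁻] = 2s.
Ksp = [Pb²⁺][F⁻]^2 = s · (2s)^2 = 4s^3
4s^3 = 2.70×10⁻⁸  ⇒  s^3 = 6.75×10⁻⁹
Taking the 3rd root, s = 1.89×10⁻³ mol/L.

1.89×10⁻³ M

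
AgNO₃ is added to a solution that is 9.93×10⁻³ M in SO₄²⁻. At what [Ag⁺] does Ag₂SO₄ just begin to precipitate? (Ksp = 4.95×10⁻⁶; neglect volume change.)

2.23×10⁻² M

The threshold for precipitation is Q = Ksp.
Ag₂SO₄(s) ⇌ 2 Ag⁺(aq) + SO₄²⁻(aq)
Ksp = [Ag⁺]^2[SO₄²⁻] = [Ag⁺]^2(9.93×10⁻³)
[Ag⁺]^2 = 4.95×10⁻⁶ / (9.93×10⁻³) = 4.98×10⁻⁴
[Ag⁺] = 2.23×10⁻² M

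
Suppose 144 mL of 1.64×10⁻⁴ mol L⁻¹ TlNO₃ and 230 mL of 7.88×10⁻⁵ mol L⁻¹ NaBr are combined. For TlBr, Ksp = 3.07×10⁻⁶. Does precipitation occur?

Total volume after mixing = 144 + 230 = 374 mL.
[Tl⁺] = (1.64×10⁻⁴)(144)/374 = 6.31×10⁻⁵ mol L⁻¹
[Br⁻] = (7.88×10⁻⁵)(230)/374 = 4.85×10⁻⁵ mol L⁻¹
Q = [Tl⁺][Br⁻] = 3.06×10⁻⁹
Since Q (3.06×10⁻⁹) is less than Ksp (3.07×10⁻⁶), no TlBr precipitates.

No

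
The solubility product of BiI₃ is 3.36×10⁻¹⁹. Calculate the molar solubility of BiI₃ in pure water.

BiI₃(s) ⇌ Bi³⁺(aq) + 3 I⁻(aq)
Call the molar solubility s, so that [Bi³⁺] = s and [I⁻] = 3s.
Ksp = [Bi³⁺][I⁻]^3 = s · (3s)^3 = 27s^4
27s^4 = 3.36×10⁻¹⁹  ⇒  s^4 = 1.24×10⁻²⁰
Taking the 4th root, s = 1.06×10⁻⁵ M.

1.06×10⁻⁵ M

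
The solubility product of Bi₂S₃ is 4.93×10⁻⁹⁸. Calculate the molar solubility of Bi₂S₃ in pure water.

1.35×10⁻²⁰ M

Bi₂S₃(s) ⇌ 2 Bi³⁺(aq) + 3 S²⁻(aq)
Let s be the molar solubility. Then [Bi³⁺] = 2s and [S²⁻] = 3s.
Ksp = [Bi³⁺]^2[S²⁻]^3 = (2s)^2 · (3s)^3 = 108s^5
108s^5 = 4.93×10⁻⁹⁸  ⇒  s^5 = 4.56×10⁻¹⁰⁰
Taking the 5th root, s = 1.35×10⁻²⁰ mol L⁻¹.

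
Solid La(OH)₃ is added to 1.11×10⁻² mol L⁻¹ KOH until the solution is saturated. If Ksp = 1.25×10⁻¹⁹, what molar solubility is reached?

9.14×10⁻¹⁴ M

La(OH)₃(s) ⇌ La³⁺(aq) + 3 OH⁻(aq)
The solution already contains OH⁻ at 1.11×10⁻² mol L⁻¹. Let s be the molar solubility of La(OH)₃.
[OH⁻] ≈ 1.11×10⁻² mol L⁻¹ (common ion dominates); [La³⁺] = s.
Ksp = [La³⁺][OH⁻]^3 = s(1.11×10⁻²)^3
s = 1.25×10⁻¹⁹ / (1.11×10⁻²)^3 = 9.14×10⁻¹⁴
s = 9.14×10⁻¹⁴ mol L⁻¹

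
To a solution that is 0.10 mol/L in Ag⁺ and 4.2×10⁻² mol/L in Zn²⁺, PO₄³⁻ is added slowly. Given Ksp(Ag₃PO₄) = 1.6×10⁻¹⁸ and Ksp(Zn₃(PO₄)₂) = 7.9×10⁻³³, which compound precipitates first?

Each salt precipitates once Q = Ksp for that salt.
For Ag₃PO₄: [PO₄³⁻] = (Ksp/[Ag⁺]^3) = 1.6×10⁻¹⁵ mol/L
For Zn₃(PO₄)₂: [PO₄³⁻] = (Ksp/[Zn²⁺]^3)^(1/2) = 1.0×10⁻¹⁴ mol/L
Since Ag₃PO₄ needs less PO₄³⁻ to reach saturation, it precipitates first.

Ag₃PO₄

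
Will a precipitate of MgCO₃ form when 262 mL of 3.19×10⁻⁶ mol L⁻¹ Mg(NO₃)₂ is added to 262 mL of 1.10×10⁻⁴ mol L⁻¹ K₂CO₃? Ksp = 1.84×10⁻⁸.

The combined volume is 524 mL.
[Mg²⁺] = (3.19×10⁻⁶)(262)/524 = 1.60×10⁻⁶ mol L⁻¹
[CO₃²⁻] = (1.10×10⁻⁴)(262)/524 = 5.50×10⁻⁵ mol L⁻¹
Q = [Mg²⁺][CO₃²⁻] = 8.77×10⁻¹¹
Since Q (8.77×10⁻¹¹) is less than Ksp (1.84×10⁻⁸), no MgCO₃ precipitates.

No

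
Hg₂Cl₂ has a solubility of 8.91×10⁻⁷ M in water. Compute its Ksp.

Ksp = 2.83×10⁻¹⁸

Hg₂Cl₂(s) ⇌ Hg₂²⁺(aq) + 2 Cl⁻(aq)
With molar solubility s: [Hg₂²⁺] = s, [Cl⁻] = 2s.
Ksp = [Hg₂²⁺][Cl⁻]^2 = s · (2s)^2 = 4s^3
Ksp = 4 × (8.91×10⁻⁷)^3 = 2.83×10⁻¹⁸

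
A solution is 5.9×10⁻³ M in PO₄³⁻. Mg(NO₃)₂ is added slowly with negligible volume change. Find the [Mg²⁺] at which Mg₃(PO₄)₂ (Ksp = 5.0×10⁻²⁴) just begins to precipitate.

A salt starts to precipitate once the ion product Q reaches its Ksp.
Mg₃(PO₄)₂(s) ⇌ 3 Mg²⁺(aq) + 2 PO₄³⁻(aq)
Ksp = [Mg²⁺]^3[PO₄³⁻]^2 = [Mg²⁺]^3(5.9×10⁻³)^2
[Mg²⁺]^3 = 5.0×10⁻²⁴ / (5.9×10⁻³)^2 = 1.4×10⁻¹⁹
[Mg²⁺] = 5.2×10⁻⁷ M

5.2×10⁻⁷ M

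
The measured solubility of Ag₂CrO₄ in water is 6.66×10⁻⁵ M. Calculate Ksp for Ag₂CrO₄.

Ag₂CrO₄(s) ⇌ 2 Ag⁺(aq) + CrO₄²⁻(aq)
With molar solubility s: [Ag⁺] = 2s, [CrO₄²⁻] = s.
Ksp = [Ag⁺]^2[CrO₄²⁻] = (2s)^2 · s = 4s^3
Ksp = 4 × (6.66×10⁻⁵)^3 = 1.18×10⁻¹²

Ksp = 1.18×10⁻¹²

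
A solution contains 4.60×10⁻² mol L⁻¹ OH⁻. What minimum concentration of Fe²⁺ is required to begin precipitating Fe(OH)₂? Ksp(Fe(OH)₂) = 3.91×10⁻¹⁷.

1.85×10⁻¹⁴ M

Each salt precipitates once Q = Ksp for that salt.
Fe(OH)₂(s) ⇌ Fe²⁺(aq) + 2 OH⁻(aq)
Ksp = [Fe²⁺][OH⁻]^2 = [Fe²⁺](4.60×10⁻²)^2
[Fe²⁺] = 3.91×10⁻¹⁷ / (4.60×10⁻²)^2 = 1.85×10⁻¹⁴
[Fe²⁺] = 1.85×10⁻¹⁴ mol L⁻¹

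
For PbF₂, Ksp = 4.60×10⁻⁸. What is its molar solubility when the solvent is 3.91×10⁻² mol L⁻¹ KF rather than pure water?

3.01×10⁻⁵ M

PbF₂(s) ⇌ Pb²⁺(aq) + 2 F⁻(aq)
Let s be the solubility of PbF₂ here. The common ion gives [F⁻] ≈ 3.91×10⁻² mol L⁻¹, and [Pb²⁺] = s.
Ksp = [Pb²⁺][F⁻]^2 = s(3.91×10⁻²)^2
s = 4.60×10⁻⁸ / (3.91×10⁻²)^2 = 3.01×10⁻⁵
s = 3.01×10⁻⁵ mol L⁻¹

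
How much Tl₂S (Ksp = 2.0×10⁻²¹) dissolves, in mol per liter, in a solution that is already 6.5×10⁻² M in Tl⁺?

4.7×10⁻¹⁹ M

Tl₂S(s) ⇌ 2 Tl⁺(aq) + S²⁻(aq)
Tl⁺ is already present at 6.5×10⁻² M. If s mol/L of Tl₂S dissolves, [S²⁻] = s while [Tl⁺] ≈ 6.5×10⁻² M.
Ksp = [Tl⁺]^2[S²⁻] = (6.5×10⁻²)^2s
s = 2.0×10⁻²¹ / (6.5×10⁻²)^2 = 4.7×10⁻¹⁹
s = 4.7×10⁻¹⁹ M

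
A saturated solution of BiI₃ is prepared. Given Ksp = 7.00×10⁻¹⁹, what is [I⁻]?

3.81×10⁻⁵ M

BiI₃(s) ⇌ Bi³⁺(aq) + 3 I⁻(aq)
Call the molar solubility s, so that [Bi³⁺] = s and [I⁻] = 3s.
Ksp = [Bi³⁺][I⁻]^3 = s · (3s)^3 = 27s^4 = 7.00×10⁻¹⁹
s = 1.27×10⁻⁵ mol L⁻¹
[I⁻] = 3s = 3.81×10⁻⁵ mol L⁻¹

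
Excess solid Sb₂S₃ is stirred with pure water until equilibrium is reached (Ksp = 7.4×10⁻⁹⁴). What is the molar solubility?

Sb₂S₃(s) ⇌ 2 Sb³⁺(aq) + 3 S²⁻(aq)
If s mol/L of Sb₂S₃ dissolves, [Sb³⁺] = 2s and [S²⁻] = 3s.
Ksp = [Sb³⁺]^2[S²⁻]^3 = (2s)^2 · (3s)^3 = 108s^5
108s^5 = 7.4×10⁻⁹⁴  ⇒  s^5 = 6.9×10⁻⁹⁶
Taking the 5th root, s = 9.3×10⁻²⁰ M.

9.3×10⁻²⁰ M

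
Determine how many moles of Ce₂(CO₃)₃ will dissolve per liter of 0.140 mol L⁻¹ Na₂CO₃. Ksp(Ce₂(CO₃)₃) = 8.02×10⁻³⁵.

8.55×10⁻¹⁷ M

Ce₂(CO₃)₃(s) ⇌ 2 Ce³⁺(aq) + 3 CO₃²⁻(aq)
With CO₃²⁻ already at 0.140 mol L⁻¹ and s small, take [CO₃²⁻] ≈ 0.140 mol L⁻¹ and [Ce³⁺] = 2s.
Ksp = [Ce³⁺]^2[CO₃²⁻]^3 = (2s)^2(0.140)^3
(2s)^2 = 8.02×10⁻³⁵ / (0.140)^3 = 2.92×10⁻³²
s = 8.55×10⁻¹⁷ mol L⁻¹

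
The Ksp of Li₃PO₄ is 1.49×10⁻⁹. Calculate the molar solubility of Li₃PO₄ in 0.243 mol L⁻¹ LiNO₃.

1.04×10⁻⁷ M

Li₃PO₄(s) ⇌ 3 Li⁺(aq) + PO₄³⁻(aq)
Li⁺ is already present at 0.243 mol L⁻¹. If s mol/L of Li₃PO₄ dissolves, [PO₄³⁻] = s while [Li⁺] ≈ 0.243 mol L⁻¹.
Ksp = [Li⁺]^3[PO₄³⁻] = (0.243)^3s
s = 1.49×10⁻⁹ / (0.243)^3 = 1.04×10⁻⁷
s = 1.04×10⁻⁷ mol L⁻¹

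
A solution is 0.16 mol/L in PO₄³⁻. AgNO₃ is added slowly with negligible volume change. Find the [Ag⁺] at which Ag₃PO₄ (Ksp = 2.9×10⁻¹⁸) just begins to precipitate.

A salt starts to precipitate once the ion product Q reaches its Ksp.
Ag₃PO₄(s) ⇌ 3 Ag⁺(aq) + PO₄³⁻(aq)
Ksp = [Ag⁺]^3[PO₄³⁻] = [Ag⁺]^3(0.16)
[Ag⁺]^3 = 2.9×10⁻¹⁸ / (0.16) = 1.8×10⁻¹⁷
[Ag⁺] = 2.6×10⁻⁶ mol/L

2.6×10⁻⁶ M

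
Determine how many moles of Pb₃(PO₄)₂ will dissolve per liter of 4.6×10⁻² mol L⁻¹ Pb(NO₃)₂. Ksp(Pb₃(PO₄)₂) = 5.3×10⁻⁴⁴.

1.2×10⁻²⁰ M

Pb₃(PO₄)₂(s) ⇌ 3 Pb²⁺(aq) + 2 PO₄³⁻(aq)
The solution already contains Pb²⁺ at 4.6×10⁻² mol L⁻¹. Let s be the molar solubility of Pb₃(PO₄)₂.
[Pb²⁺] ≈ 4.6×10⁻² mol L⁻¹ (common ion dominates); [PO₄³⁻] = 2s.
Ksp = [Pb²⁺]^3[PO₄³⁻]^2 = (4.6×10⁻²)^3(2s)^2
(2s)^2 = 5.3×10⁻⁴⁴ / (4.6×10⁻²)^3 = 5.4×10⁻⁴⁰
s = 1.2×10⁻²⁰ mol L⁻¹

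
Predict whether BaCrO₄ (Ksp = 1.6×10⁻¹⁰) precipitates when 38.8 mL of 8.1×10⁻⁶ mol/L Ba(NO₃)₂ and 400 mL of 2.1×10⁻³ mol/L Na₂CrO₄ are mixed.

The combined volume is 438.8 mL.
[Ba²⁺] = (8.1×10⁻⁶)(38.8)/438.8 = 7.2×10⁻⁷ mol/L
[CrO₄²⁻] = (2.1×10⁻³)(400)/438.8 = 1.9×10⁻³ mol/L
Q = [Ba²⁺][CrO₄²⁻] = 1.4×10⁻⁹
Since Q (1.4×10⁻⁹) exceeds Ksp (1.6×10⁻¹⁰), BaCrO₄ will precipitate.

Yes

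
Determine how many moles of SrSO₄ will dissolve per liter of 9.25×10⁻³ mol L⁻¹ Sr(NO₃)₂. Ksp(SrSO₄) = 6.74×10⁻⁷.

7.29×10⁻⁵ M

SrSO₄(s) ⇌ Sr²⁺(aq) + SO₄²⁻(aq)
Sr²⁺ is already present at 9.25×10⁻³ mol L⁻¹. If s mol/L of SrSO₄ dissolves, [SO₄²⁻] = s while [Sr²⁺] ≈ 9.25×10⁻³ mol L⁻¹.
Ksp = [Sr²⁺][SO₄²⁻] = (9.25×10⁻³)s
s = 6.74×10⁻⁷ / (9.25×10⁻³) = 7.29×10⁻⁵
s = 7.29×10⁻⁵ mol L⁻¹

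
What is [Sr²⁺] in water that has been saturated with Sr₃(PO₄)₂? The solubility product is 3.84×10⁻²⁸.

Sr₃(PO₄)₂(s) ⇌ 3 Sr²⁺(aq) + 2 PO₄³⁻(aq)
If s mol/L of Sr₃(PO₄)₂ dissolves, [Sr²⁺] = 3s and [PO₄³⁻] = 2s.
Ksp = [Sr²⁺]^3[PO₄³⁻]^2 = (3s)^3 · (2s)^2 = 108s^5 = 3.84×10⁻²⁸
s = 1.29×10⁻⁶ mol L⁻¹
[Sr²⁺] = 3s = 3.87×10⁻⁶ mol L⁻¹

3.87×10⁻⁶ M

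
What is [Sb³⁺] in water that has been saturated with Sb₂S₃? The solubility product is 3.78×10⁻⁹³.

Sb₂S₃(s) ⇌ 2 Sb³⁺(aq) + 3 S²⁻(aq)
If s mol/L of Sb₂S₃ dissolves, [Sb³⁺] = 2s and [S²⁻] = 3s.
Ksp = [Sb³⁺]^2[S²⁻]^3 = (2s)^2 · (3s)^3 = 108s^5 = 3.78×10⁻⁹³
s = 1.28×10⁻¹⁹ M
[Sb³⁺] = 2s = 2.57×10⁻¹⁹ M

2.57×10⁻¹⁹ M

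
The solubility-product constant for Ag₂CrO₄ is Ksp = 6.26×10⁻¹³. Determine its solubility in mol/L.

Ag₂CrO₄(s) ⇌ 2 Ag⁺(aq) + CrO₄²⁻(aq)
Call the molar solubility s, so that [Ag⁺] = 2s and [CrO₄²⁻] = s.
Ksp = [Ag⁺]^2[CrO₄²⁻] = (2s)^2 · s = 4s^3
4s^3 = 6.26×10⁻¹³  ⇒  s^3 = 1.57×10⁻¹³
s = 5.39×10⁻⁵ mol/L

5.39×10⁻⁵ M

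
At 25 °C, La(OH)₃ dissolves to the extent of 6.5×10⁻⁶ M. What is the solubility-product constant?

Ksp = 4.8×10⁻²⁰

La(OH)₃(s) ⇌ La³⁺(aq) + 3 OH⁻(aq)
With molar solubility s: [La³⁺] = s, [OH⁻] = 3s.
Ksp = [La³⁺][OH⁻]^3 = s · (3s)^3 = 27s^4
Ksp = 27 × (6.5×10⁻⁶)^4 = 4.8×10⁻²⁰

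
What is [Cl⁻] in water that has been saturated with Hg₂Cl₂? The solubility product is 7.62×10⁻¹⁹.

1.15×10⁻⁶ M

Hg₂Cl₂(s) ⇌ Hg₂²⁺(aq) + 2 Cl⁻(aq)
For each mole of Hg₂Cl₂ that dissolves per liter, [Hg₂²⁺] = s and [Cl⁻] = 2s; let s denote this solubility.
Ksp = [Hg₂²⁺][Cl⁻]^2 = s · (2s)^2 = 4s^3 = 7.62×10⁻¹⁹
s = 5.75×10⁻⁷ mol L⁻¹
[Cl⁻] = 2s = 1.15×10⁻⁶ mol L⁻¹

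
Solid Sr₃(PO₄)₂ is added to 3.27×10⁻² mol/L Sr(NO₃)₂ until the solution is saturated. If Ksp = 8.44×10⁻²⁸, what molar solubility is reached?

2.46×10⁻¹² M

Sr₃(PO₄)₂(s) ⇌ 3 Sr²⁺(aq) + 2 PO₄³⁻(aq)
Let s be the solubility of Sr₃(PO₄)₂ here. The common ion gives [Sr²⁺] ≈ 3.27×10⁻² mol/L, and [PO₄³⁻] = 2s.
Ksp = [Sr²⁺]^3[PO₄³⁻]^2 = (3.27×10⁻²)^3(2s)^2
(2s)^2 = 8.44×10⁻²⁸ / (3.27×10⁻²)^3 = 2.41×10⁻²³
s = 2.46×10⁻¹² mol/L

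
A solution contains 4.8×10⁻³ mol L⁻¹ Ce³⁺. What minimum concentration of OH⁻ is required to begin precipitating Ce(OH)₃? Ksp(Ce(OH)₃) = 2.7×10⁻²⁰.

1.8×10⁻⁶ M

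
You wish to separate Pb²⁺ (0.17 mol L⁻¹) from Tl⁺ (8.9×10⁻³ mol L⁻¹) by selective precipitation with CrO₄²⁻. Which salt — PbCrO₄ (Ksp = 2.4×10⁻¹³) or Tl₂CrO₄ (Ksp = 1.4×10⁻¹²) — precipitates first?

PbCrO₄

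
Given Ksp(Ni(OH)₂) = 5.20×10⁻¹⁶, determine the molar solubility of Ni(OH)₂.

5.07×10⁻⁶ M

Ni(OH)₂(s) ⇌ Ni²⁺(aq) + 2 OH⁻(aq)
Let s be the molar solubility. Then [Ni²⁺] = s and [OH⁻] = 2s.
Ksp = [Ni²⁺][OH⁻]^2 = s · (2s)^2 = 4s^3
4s^3 = 5.20×10⁻¹⁶  ⇒  s^3 = 1.30×10⁻¹⁶
s = (1.30×10⁻¹⁶)^(1/3) = 5.07×10⁻⁶ M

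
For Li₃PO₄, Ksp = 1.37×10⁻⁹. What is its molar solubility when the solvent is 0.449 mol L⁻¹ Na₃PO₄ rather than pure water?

4.83×10⁻⁴ M

Li₃PO₄(s) ⇌ 3 Li⁺(aq) + PO₄³⁻(aq)
With PO₄³⁻ already at 0.449 mol L⁻¹ and s small, take [PO₄³⁻] ≈ 0.449 mol L⁻¹ and [Li⁺] = 3s.
Ksp = [Li⁺]^3[PO₄³⁻] = (3s)^3(0.449)
(3s)^3 = 1.37×10⁻⁹ / (0.449) = 3.05×10⁻⁹
s = 4.83×10⁻⁴ mol L⁻¹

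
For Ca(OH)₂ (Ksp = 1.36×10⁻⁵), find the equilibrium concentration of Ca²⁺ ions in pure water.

Ca(OH)₂(s) ⇌ Ca²⁺(aq) + 2 OH⁻(aq)
Call the molar solubility s, so that [Ca²⁺] = s and [OH⁻] = 2s.
Ksp = [Ca²⁺][OH⁻]^2 = s · (2s)^2 = 4s^3 = 1.36×10⁻⁵
s = 1.50×10⁻² M
[Ca²⁺] = s = 1.50×10⁻² M

1.50×10⁻² M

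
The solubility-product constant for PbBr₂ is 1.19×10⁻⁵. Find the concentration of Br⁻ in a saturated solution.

2.88×10⁻² M

PbBr₂(s) ⇌ Pb²⁺(aq) + 2 Br⁻(aq)
For each mole of PbBr₂ that dissolves per liter, [Pb²⁺] = s and [Br⁻] = 2s; let s denote this solubility.
Ksp = [Pb²⁺][Br⁻]^2 = s · (2s)^2 = 4s^3 = 1.19×10⁻⁵
s = 1.44×10⁻² M
[Br⁻] = 2s = 2.88×10⁻² M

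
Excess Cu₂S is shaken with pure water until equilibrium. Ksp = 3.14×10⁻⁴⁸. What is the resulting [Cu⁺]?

Cu₂S(s) ⇌ 2 Cu⁺(aq) + S²⁻(aq)
If s mol/L of Cu₂S dissolves, [Cu⁺] = 2s and [S²⁻] = s.
Ksp = [Cu⁺]^2[S²⁻] = (2s)^2 · s = 4s^3 = 3.14×10⁻⁴⁸
s = 9.22×10⁻¹⁷ mol/L
[Cu⁺] = 2s = 1.84×10⁻¹⁶ mol/L

1.84×10⁻¹⁶ M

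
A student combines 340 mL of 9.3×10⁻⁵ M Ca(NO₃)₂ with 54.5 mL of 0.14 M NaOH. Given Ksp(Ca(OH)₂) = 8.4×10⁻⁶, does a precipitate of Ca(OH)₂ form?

Total volume after mixing = 340 + 54.5 = 394.5 mL.
[Ca²⁺] = (9.3×10⁻⁵)(340)/394.5 = 8.0×10⁻⁵ M
[OH⁻] = (0.14)(54.5)/394.5 = 1.9×10⁻² M
Q = [Ca²⁺][OH⁻]^2 = 3.0×10⁻⁸
Q < Ksp (3.0×10⁻⁸ vs 8.4×10⁻⁶); the solution remains unsaturated and no precipitate forms.

No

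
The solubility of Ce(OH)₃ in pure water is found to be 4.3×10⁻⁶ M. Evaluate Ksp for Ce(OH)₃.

Ce(OH)₃(s) ⇌ Ce³⁺(aq) + 3 OH⁻(aq)
If s mol/L of Ce(OH)₃ dissolves, [Ce³⁺] = s and [OH⁻] = 3s.
Ksp = [Ce³⁺][OH⁻]^3 = s · (3s)^3 = 27s^4
Ksp = 27 × (4.3×10⁻⁶)^4 = 9.2×10⁻²¹

Ksp = 9.2×10⁻²¹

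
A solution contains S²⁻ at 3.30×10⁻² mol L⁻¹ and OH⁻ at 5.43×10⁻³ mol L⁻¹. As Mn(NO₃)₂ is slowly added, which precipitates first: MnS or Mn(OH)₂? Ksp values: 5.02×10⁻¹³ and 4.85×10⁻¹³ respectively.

MnS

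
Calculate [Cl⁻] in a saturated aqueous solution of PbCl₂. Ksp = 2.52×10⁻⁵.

3.69×10⁻² M

PbCl₂(s) ⇌ Pb²⁺(aq) + 2 Cl⁻(aq)
With molar solubility s: [Pb²⁺] = s, [Cl⁻] = 2s.
Ksp = [Pb²⁺][Cl⁻]^2 = s · (2s)^2 = 4s^3 = 2.52×10⁻⁵
s = 1.85×10⁻² mol/L
[Cl⁻] = 2s = 3.69×10⁻² mol/L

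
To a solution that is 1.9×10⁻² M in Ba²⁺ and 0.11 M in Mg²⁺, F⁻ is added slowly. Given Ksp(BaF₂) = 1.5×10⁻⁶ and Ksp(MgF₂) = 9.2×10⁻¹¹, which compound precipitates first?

MgF₂

The threshold for precipitation is Q = Ksp.
For BaF₂: [F⁻] = (Ksp/[Ba²⁺])^(1/2) = 8.9×10⁻³ M
For MgF₂: [F⁻] = (Ksp/[Mg²⁺])^(1/2) = 2.9×10⁻⁵ M
The smaller threshold [F⁻] is reached first, so MgF₂ precipitates first.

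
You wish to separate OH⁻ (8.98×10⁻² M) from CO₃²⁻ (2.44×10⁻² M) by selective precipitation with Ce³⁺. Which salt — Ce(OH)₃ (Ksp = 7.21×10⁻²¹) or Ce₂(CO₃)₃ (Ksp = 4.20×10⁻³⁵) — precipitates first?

The threshold for precipitation is Q = Ksp.
For Ce(OH)₃: [Ce³⁺] = (Ksp/[OH⁻]^3) = 9.96×10⁻¹⁸ M
For Ce₂(CO₃)₃: [Ce³⁺] = (Ksp/[CO₃²⁻]^3)^(1/2) = 1.70×10⁻¹⁵ M
Ce(OH)₃ requires the lower [Ce³⁺], so it precipitates first.

Ce(OH)₃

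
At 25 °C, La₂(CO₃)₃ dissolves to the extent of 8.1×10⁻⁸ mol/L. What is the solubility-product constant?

Ksp = 3.8×10⁻³⁴

La₂(CO₃)₃(s) ⇌ 2 La³⁺(aq) + 3 CO₃²⁻(aq)
Call the molar solubility s, so that [La³⁺] = 2s and [CO₃²⁻] = 3s.
Ksp = [La³⁺]^2[CO₃²⁻]^3 = (2s)^2 · (3s)^3 = 108s^5
Ksp = 108 × (8.1×10⁻⁸)^5 = 3.8×10⁻³⁴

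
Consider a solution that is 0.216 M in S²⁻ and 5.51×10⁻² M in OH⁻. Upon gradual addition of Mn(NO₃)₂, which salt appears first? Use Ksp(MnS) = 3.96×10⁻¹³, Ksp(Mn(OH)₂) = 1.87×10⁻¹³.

The threshold for precipitation is Q = Ksp.
For MnS: [Mn²⁺] = (Ksp/[S²⁻]) = 1.83×10⁻¹² M
For Mn(OH)₂: [Mn²⁺] = (Ksp/[OH⁻]^2) = 6.16×10⁻¹¹ M
The smaller threshold [Mn²⁺] is reached first, so MnS precipitates first.

MnS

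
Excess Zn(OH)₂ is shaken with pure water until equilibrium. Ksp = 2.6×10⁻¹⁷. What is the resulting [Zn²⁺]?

1.9×10⁻⁶ M

Zn(OH)₂(s) ⇌ Zn²⁺(aq) + 2 OH⁻(aq)
Let s be the molar solubility. Then [Zn²⁺] = s and [OH⁻] = 2s.
Ksp = [Zn²⁺][OH⁻]^2 = s · (2s)^2 = 4s^3 = 2.6×10⁻¹⁷
s = 1.9×10⁻⁶ mol L⁻¹
[Zn²⁺] = s = 1.9×10⁻⁶ mol L⁻¹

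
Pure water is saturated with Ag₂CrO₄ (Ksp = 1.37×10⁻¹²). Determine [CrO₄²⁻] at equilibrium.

Ag₂CrO₄(s) ⇌ 2 Ag⁺(aq) + CrO₄²⁻(aq)
With molar solubility s: [Ag⁺] = 2s, [CrO₄²⁻] = s.
Ksp = [Ag⁺]^2[CrO₄²⁻] = (2s)^2 · s = 4s^3 = 1.37×10⁻¹²
s = 7.00×10⁻⁵ M
[CrO₄²⁻] = s = 7.00×10⁻⁵ M

7.00×10⁻⁵ M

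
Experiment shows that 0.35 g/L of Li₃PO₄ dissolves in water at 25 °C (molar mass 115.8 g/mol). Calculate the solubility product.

s = (0.35 g L⁻¹)/(115.8 g mol⁻¹) = 3.022×10⁻³ M
Li₃PO₄(s) ⇌ 3 Li⁺(aq) + PO₄³⁻(aq)
Call the molar solubility s, so that [Li⁺] = 3s and [PO₄³⁻] = s.
Ksp = [Li⁺]^3[PO₄³⁻] = (3s)^3 · s = 27s^4
Ksp = 27 × (3.022×10⁻³)^4 = 2.3×10⁻⁹

Ksp = 2.3×10⁻⁹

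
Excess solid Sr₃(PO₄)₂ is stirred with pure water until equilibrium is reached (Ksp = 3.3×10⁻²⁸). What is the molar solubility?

1.3×10⁻⁶ M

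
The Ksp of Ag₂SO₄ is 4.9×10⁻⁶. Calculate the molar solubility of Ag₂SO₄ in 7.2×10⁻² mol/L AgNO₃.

Ag₂SO₄(s) ⇌ 2 Ag⁺(aq) + SO₄²⁻(aq)
With Ag⁺ already at 7.2×10⁻² mol/L and s small, take [Ag⁺] ≈ 7.2×10⁻² mol/L and [SO₄²⁻] = s.
Ksp = [Ag⁺]^2[SO₄²⁻] = (7.2×10⁻²)^2s
s = 4.9×10⁻⁶ / (7.2×10⁻²)^2 = 9.5×10⁻⁴
s = 9.5×10⁻⁴ mol/L

9.5×10⁻⁴ M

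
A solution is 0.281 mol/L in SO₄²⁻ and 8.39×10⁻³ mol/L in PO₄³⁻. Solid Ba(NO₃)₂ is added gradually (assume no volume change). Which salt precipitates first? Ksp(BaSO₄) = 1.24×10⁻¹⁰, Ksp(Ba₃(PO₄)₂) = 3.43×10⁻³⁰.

BaSO₄

The threshold for precipitation is Q = Ksp.
For BaSO₄: [Ba²⁺] = (Ksp/[SO₄²⁻]) = 4.41×10⁻¹⁰ mol/L
For Ba₃(PO₄)₂: [Ba²⁺] = (Ksp/[PO₄³⁻]^2)^(1/3) = 3.65×10⁻⁹ mol/L
Since BaSO₄ needs less Ba²⁺ to reach saturation, it precipitates first.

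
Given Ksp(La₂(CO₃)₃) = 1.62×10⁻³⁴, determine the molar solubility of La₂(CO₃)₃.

6.84×10⁻⁸ M

La₂(CO₃)₃(s) ⇌ 2 La³⁺(aq) + 3 CO₃²⁻(aq)
If s mol/L of La₂(CO₃)₃ dissolves, [La³⁺] = 2s and [CO₃²⁻] = 3s.
Ksp = [La³⁺]^2[CO₃²⁻]^3 = (2s)^2 · (3s)^3 = 108s^5
108s^5 = 1.62×10⁻³⁴  ⇒  s^5 = 1.50×10⁻³⁶
Taking the 5th root, s = 6.84×10⁻⁸ mol/L.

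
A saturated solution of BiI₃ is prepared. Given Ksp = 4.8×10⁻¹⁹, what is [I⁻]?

3.5×10⁻⁵ M

BiI₃(s) ⇌ Bi³⁺(aq) + 3 I⁻(aq)
With molar solubility s: [Bi³⁺] = s, [I⁻] = 3s.
Ksp = [Bi³⁺][I⁻]^3 = s · (3s)^3 = 27s^4 = 4.8×10⁻¹⁹
s = 1.2×10⁻⁵ mol L⁻¹
[I⁻] = 3s = 3.5×10⁻⁵ mol L⁻¹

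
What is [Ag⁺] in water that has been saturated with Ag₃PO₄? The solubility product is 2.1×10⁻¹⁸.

5.0×10⁻⁵ M

Ag₃PO₄(s) ⇌ 3 Ag⁺(aq) + PO₄³⁻(aq)
For each mole of Ag₃PO₄ that dissolves per liter, [Ag⁺] = 3s and [PO₄³⁻] = s; let s denote this solubility.
Ksp = [Ag⁺]^3[PO₄³⁻] = (3s)^3 · s = 27s^4 = 2.1×10⁻¹⁸
s = 1.7×10⁻⁵ mol L⁻¹
[Ag⁺] = 3s = 5.0×10⁻⁵ mol L⁻¹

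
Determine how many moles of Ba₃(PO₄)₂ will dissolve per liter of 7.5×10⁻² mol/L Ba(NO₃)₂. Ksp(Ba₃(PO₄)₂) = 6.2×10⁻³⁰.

Ba₃(PO₄)₂(s) ⇌ 3 Ba²⁺(aq) + 2 PO₄³⁻(aq)
The solution already contains Ba²⁺ at 7.5×10⁻² mol/L. Let s be the molar solubility of Ba₃(PO₄)₂.
[Ba²⁺] ≈ 7.5×10⁻² mol/L (common ion dominates); [PO₄³⁻] = 2s.
Ksp = [Ba²⁺]^3[PO₄³⁻]^2 = (7.5×10⁻²)^3(2s)^2
(2s)^2 = 6.2×10⁻³⁰ / (7.5×10⁻²)^3 = 1.5×10⁻²⁶
s = 6.1×10⁻¹⁴ mol/L

6.1×10⁻¹⁴ M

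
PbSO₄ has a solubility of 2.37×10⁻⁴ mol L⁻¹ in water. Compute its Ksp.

Ksp = 5.62×10⁻⁸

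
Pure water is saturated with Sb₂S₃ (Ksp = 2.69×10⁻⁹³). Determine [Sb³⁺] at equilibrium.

2.40×10⁻¹⁹ M

Sb₂S₃(s) ⇌ 2 Sb³⁺(aq) + 3 S²⁻(aq)
Let s be the molar solubility. Then [Sb³⁺] = 2s and [S²⁻] = 3s.
Ksp = [Sb³⁺]^2[S²⁻]^3 = (2s)^2 · (3s)^3 = 108s^5 = 2.69×10⁻⁹³
s = 1.20×10⁻¹⁹ mol L⁻¹
[Sb³⁺] = 2s = 2.40×10⁻¹⁹ mol L⁻¹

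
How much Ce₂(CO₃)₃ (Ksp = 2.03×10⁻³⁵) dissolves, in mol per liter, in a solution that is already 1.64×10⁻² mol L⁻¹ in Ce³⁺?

Ce₂(CO₃)₃(s) ⇌ 2 Ce³⁺(aq) + 3 CO₃²⁻(aq)
With Ce³⁺ already at 1.64×10⁻² mol L⁻¹ and s small, take [Ce³⁺] ≈ 1.64×10⁻² mol L⁻¹ and [CO₃²⁻] = 3s.
Ksp = [Ce³⁺]^2[CO₃²⁻]^3 = (1.64×10⁻²)^2(3s)^3
(3s)^3 = 2.03×10⁻³⁵ / (1.64×10⁻²)^2 = 7.55×10⁻³²
s = 1.41×10⁻¹¹ mol L⁻¹

1.41×10⁻¹¹ M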